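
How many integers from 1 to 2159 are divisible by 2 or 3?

Multiples of 2: 1079. Multiples of 3: 719. Of both (lcm=6): 359.
By inclusion-exclusion: 1079 + 719 - 359.

Final answer: 1439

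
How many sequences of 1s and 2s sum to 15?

Let f(n) count the ways. The last step is size 1 or 2, so f(n) = f(n-1) + f(n-2) with f(1)=1, f(2)=2.
Iterating the recurrence: f(1)=1, f(2)=2, f(3)=3, f(4)=5, f(5)=8, f(6)=13, f(7)=21, f(8)=34, f(9)=55, f(10)=89, f(11)=144, f(12)=233, f(13)=377, f(14)=610, f(15)=987.

Final answer: 987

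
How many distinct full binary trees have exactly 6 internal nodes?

This is a standard Catalan-number count: the answer is C_n. Here n = 6.
C_n = C(2n,n)/(n+1), so C_{6} = C(12,6)/7 = 924/7.

Final answer: C_{6} = 132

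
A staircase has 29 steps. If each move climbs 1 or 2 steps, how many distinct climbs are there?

Condition on the final move: it is a 1-step (f(n-1) ways to get there) or a 2-step (f(n-2) ways), so f(n) = f(n-1) + f(n-2), with f(1)=1, f(2)=2.
Building up term by term: f(1)=1, f(2)=2, f(3)=3, f(4)=5, f(5)=8, f(6)=13, f(7)=21, f(8)=34, f(9)=55, f(10)=89, f(11)=144, f(12)=233, f(13)=377, f(14)=610, f(15)=987, f(16)=1597, f(17)=2584, f(18)=4181, f(19)=6765, f(20)=10946, f(21)=17711, f(22)=28657, f(23)=46368, f(24)=75025, f(25)=121393, f(26)=196418, f(27)=317811, f(28)=514229, f(29)=832040.

Final answer: 832040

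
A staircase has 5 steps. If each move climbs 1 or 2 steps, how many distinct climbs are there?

Let f(n) be the number of climbs. Removing the last move (1 or 2 steps) gives f(n) = f(n-1) + f(n-2); base cases f(1)=1, f(2)=2.
Iterating the recurrence: f(1)=1, f(2)=2, f(3)=3, f(4)=5, f(5)=8.

Final answer: 8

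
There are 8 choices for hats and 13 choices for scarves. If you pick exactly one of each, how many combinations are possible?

By the multiplication principle: 8 x 13.

Final answer: 104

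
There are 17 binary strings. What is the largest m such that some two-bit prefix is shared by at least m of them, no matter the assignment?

There are 4 possible values for two-bit prefix. With 17 binary strings and 4 categories, by pigeonhole: ceiling(17/4).

Final answer: 5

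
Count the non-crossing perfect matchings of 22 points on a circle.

The structures are counted by the Catalan number C_n. Here n = 22/2 = 11.
C_n = C(2n,n) - C(2n,n+1), so C_{11} = C(22,11) - C(22,12) = 705432 - 646646.

Final answer: C_{11} = 58786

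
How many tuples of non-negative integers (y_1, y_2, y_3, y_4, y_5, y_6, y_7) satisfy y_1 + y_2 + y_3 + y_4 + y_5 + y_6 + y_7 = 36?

Stars and bars with 36 stars and 6 bars:
C(36+7-1, 7-1) = C(42,6).

Final answer: C(42,6) = 5245786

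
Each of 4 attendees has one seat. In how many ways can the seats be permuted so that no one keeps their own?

Derangements satisfy D(n) = (n-1)(D(n-1) + D(n-2)), starting from D(0)=1, D(1)=0.
D(2) = 1 x (0 + 1) = 1
D(3) = 2 x (1 + 0) = 2
D(4) = 3 x (D(3) + D(2)) = 3 x (2 + 1)

Final answer: D(4) = 9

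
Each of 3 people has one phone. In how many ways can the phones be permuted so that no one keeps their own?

D(n) = (n-1)(D(n-1) + D(n-2)), D(0)=1, D(1)=0.
D(2) = 1 x (0 + 1) = 1
D(3) = 2 x (D(2) + D(1)) = 2 x (1 + 0)

Final answer: D(3) = 2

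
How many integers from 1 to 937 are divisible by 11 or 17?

Multiples of 11: 85. Multiples of 17: 55. Of both (lcm=187): 5.
By inclusion-exclusion: 85 + 55 - 5.

Final answer: 135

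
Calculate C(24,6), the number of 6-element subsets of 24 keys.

C(24,6) = 24!/(6! x 18!).

Final answer: \binom{24}{6} = 134596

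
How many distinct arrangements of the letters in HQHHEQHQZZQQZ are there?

Letters (E:1, H:4, Q:5, Z:3). Total letters: 13.
Permutations = 13!/(5! x 4! x 3!).

Final answer: 360360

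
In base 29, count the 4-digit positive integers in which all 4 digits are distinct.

The leading digit has 28 choices (anything but zero); the next has 28 (anything but the first), then 27, and so on, one fewer each time.
Total: 28 x 28 x 27 x 26.

Final answer: 550368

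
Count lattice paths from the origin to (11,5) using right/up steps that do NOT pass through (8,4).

Total paths to (11,5): C(16,5) = 4368.
Paths through (8,4): C(12,4) x C(4,1) = 1980.
Avoiding (8,4): 4368 - 1980.

Final answer: 2388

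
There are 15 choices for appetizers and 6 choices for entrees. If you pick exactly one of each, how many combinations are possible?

By the multiplication principle: 15 x 6.

Final answer: 90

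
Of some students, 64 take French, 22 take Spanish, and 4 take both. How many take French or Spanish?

|A union B| = |A| + |B| - |A intersect B| = 64 + 22 - 4.

Final answer: 82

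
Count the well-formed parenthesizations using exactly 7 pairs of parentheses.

The structures are counted by the Catalan number C_n. Here n = 7 (pairs).
Using C_0 = 1 and C_(k+1) = C_k x 2(2k+1)/(k+2), build up term by term: C_1=1, C_2=2, C_3=5, C_4=14, C_5=42, C_6=132, C_7=429.

Final answer: C_{7} = 429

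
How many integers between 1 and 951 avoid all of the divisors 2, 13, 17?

|div by 2|=475, |div by 13|=73, |div by 17|=55.
|div by 2&13|=36, |div by 2&17|=27, |div by 13&17|=4, |div by all|=2.
By inclusion-exclusion, divisible by at least one: 475+73+55-36-27-4+2 = 538.
Not divisible by any: 951 - 538.

Final answer: 413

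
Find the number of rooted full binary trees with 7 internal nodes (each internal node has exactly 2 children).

The structures are counted by the Catalan number C_n. Here n = 7.
C_n = C(2n,n)/(n+1), so C_{7} = C(14,7)/8 = 3432/8.

Final answer: C_{7} = 429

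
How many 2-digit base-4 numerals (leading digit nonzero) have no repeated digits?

First digit: 3 (nonzero). Second: 3 (not first). Third: 2, etc.
Total: 3 x 3.

Final answer: 9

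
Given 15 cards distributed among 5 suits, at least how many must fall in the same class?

By pigeonhole with 15 objects and 5 categories: ceiling(15/5).

Final answer: 3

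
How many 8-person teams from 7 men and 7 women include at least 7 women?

Sum over valid woman counts:
C(7,7)C(7,1).

Final answer: 7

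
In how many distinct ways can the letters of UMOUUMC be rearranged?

Letters (C:1, M:2, O:1, U:3). Total letters: 7.
Permutations = 7!/(3! x 2!).

Final answer: 420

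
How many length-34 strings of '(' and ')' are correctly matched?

This is counted by the nth Catalan number C_n. Here n = 17 (pairs).
C_n = C(2n,n) - C(2n,n+1), so C_{17} = C(34,17) - C(34,18) = 2333606220 - 2203961430.

Final answer: C_{17} = 129644790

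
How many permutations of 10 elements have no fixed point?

Use the recurrence D(n) = (n-1)(D(n-1) + D(n-2)) with D(0)=1, D(1)=0.
Building up: D(2)=1, D(3)=2, D(4)=9, D(5)=44, D(6)=265, D(7)=1854, D(8)=14833, D(9)=133496.
D(10) = 9 x (D(9) + D(8)) = 9 x (133496 + 14833).

Final answer: D(10) = 1334961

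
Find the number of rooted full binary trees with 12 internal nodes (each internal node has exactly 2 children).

This is a standard Catalan-number count: the answer is C_n. Here n = 12.
C_n = C(2n,n)/(n+1), so C_{12} = C(24,12)/13 = 2704156/13.

Final answer: C_{12} = 208012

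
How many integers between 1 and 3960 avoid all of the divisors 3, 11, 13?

|div by 3|=1320, |div by 11|=360, |div by 13|=304.
|div by 3&11|=120, |div by 3&13|=101, |div by 11&13|=27, |div by all|=9.
By inclusion-exclusion, divisible by at least one: 1320+360+304-120-101-27+9 = 1745.
Not divisible by any: 3960 - 1745.

Final answer: 2215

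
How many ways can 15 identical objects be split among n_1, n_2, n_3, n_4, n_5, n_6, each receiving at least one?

Substitute n'_i = n_i - 1 (so n'_i >= 0). Then sum n'_i = 15 - 6 = 9.
Stars and bars: C(9+6-1, 6-1) = C(14,5).

Final answer: C(14,5) = 2002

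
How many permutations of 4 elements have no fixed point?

D(n) = (n-1)(D(n-1) + D(n-2)), D(0)=1, D(1)=0.
D(2) = 1 x (0 + 1) = 1
D(3) = 2 x (1 + 0) = 2
D(4) = 3 x (D(3) + D(2)) = 3 x (2 + 1)

Final answer: D(4) = 9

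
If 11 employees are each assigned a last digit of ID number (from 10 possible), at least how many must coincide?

There are 10 possible values for last digit of ID number. With 11 employees and 10 categories, by pigeonhole: ceiling(11/10).

Final answer: 2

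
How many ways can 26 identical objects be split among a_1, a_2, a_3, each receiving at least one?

Substitute a'_i = a_i - 1 (so a'_i >= 0). Then sum a'_i = 26 - 3 = 23.
Stars and bars: C(23+3-1, 3-1) = C(25,2).

Final answer: C(25,2) = 300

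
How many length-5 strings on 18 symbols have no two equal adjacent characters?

Let g(n) count such strings. g(1) = 18, and each valid string of length n-1 extends in 17 ways (any symbol but the last), so g(n) = 17 g(n-1).
Total: g(5) = 18 x 17^4.

Final answer: 18 x 17^{4} = 1503378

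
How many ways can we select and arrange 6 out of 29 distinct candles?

P(29,6) = 29!/(29-6)! = 29!/23!.

Final answer: P(29,6) = 342014400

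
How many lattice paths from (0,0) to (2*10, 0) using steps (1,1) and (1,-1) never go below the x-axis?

Total monotonic paths to (10,10): C(20,10) = 184756.
By the reflection principle, paths that go above the diagonal number C(20,11) = 167960.
Valid Dyck paths: 184756 - 167960.
(These counts are the Catalan numbers.)

Final answer: C_{10} = 16796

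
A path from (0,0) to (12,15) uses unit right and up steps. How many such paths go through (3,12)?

Paths (0,0)->(3,12): C(15,12) = 455.
Paths (3,12)->(12,15): C(12,3) = 220.
By multiplication principle: 455 x 220.

Final answer: 100100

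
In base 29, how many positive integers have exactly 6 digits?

In base 29, the leading digit has 28 choices (1..28); each of the remaining 5 digits has 29 choices.
Total: 28 x 29^5.

Final answer: 574312172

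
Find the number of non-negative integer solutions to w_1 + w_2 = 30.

Stars and bars with 30 stars and 1 bars:
C(30+2-1, 2-1) = C(31,1).

Final answer: C(31,1) = 31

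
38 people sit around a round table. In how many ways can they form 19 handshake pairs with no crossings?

The structures are counted by the Catalan number C_n. Here n = 38/2 = 19.
C_n = C(2n,n)/(n+1), so C_{19} = C(38,19)/20 = 35345263800/20.

Final answer: C_{19} = 1767263190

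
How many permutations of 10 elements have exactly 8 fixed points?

Choose which 8 elements are fixed: C(10,8) = 45.
Derange the remaining 2 using D(j) = (j-1)(D(j-1) + D(j-2)), D(0)=1, D(1)=0: D(2)=1.
Total: 45 x 1.

Final answer: C(10,8) D(2) = 45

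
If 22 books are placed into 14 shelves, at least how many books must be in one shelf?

By the pigeonhole principle: ceiling(22/14).

Final answer: 2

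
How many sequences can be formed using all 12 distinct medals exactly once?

The number of ways to arrange 12 distinct objects is 12!.

Final answer: 12! = 479001600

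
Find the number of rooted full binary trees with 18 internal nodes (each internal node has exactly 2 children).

This is counted by the nth Catalan number C_n. Here n = 18.
C_n = C(2n,n) - C(2n,n+1), so C_{18} = C(36,18) - C(36,19) = 9075135300 - 8597496600.

Final answer: C_{18} = 477638700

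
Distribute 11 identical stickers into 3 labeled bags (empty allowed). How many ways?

Stars and bars: C(n+k-1, k-1) = C(13,2).

Final answer: C(13,2) = 78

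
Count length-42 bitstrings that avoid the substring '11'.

Classify by the final bit: ...0 gives a(n-1) strings, ...01 gives a(n-2) strings. Thus a(n) = a(n-1) + a(n-2) with a(1)=2, a(2)=3.
Building up term by term: a(1)=2, a(2)=3, a(3)=5, a(4)=8, a(5)=13, a(6)=21, a(7)=34, a(8)=55, a(9)=89, a(10)=144, a(11)=233, a(12)=377, a(13)=610, a(14)=987, a(15)=1597, a(16)=2584, a(17)=4181, a(18)=6765, a(19)=10946, a(20)=17711, a(21)=28657, a(22)=46368, a(23)=75025, a(24)=121393, a(25)=196418, a(26)=317811, a(27)=514229, a(28)=832040, a(29)=1346269, a(30)=2178309, a(31)=3524578, a(32)=5702887, a(33)=9227465, a(34)=14930352, a(35)=24157817, a(36)=39088169, a(37)=63245986, a(38)=102334155, a(39)=165580141, a(40)=267914296, a(41)=433494437, a(42)=701408733.

Final answer: 701408733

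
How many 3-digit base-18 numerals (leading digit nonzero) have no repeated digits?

First digit: 17 (nonzero). Second: 17 (not first). Third: 16, etc.
Total: 17 x 17 x 16.

Final answer: 4624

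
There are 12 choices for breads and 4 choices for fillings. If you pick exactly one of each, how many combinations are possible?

By the multiplication principle: 12 x 4.

Final answer: 48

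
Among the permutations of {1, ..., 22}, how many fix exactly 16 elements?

Choose which 16 elements are fixed: C(22,16) = 74613.
Derange the remaining 6 using D(j) = (j-1)(D(j-1) + D(j-2)), D(0)=1, D(1)=0: D(2)=1, D(3)=2, D(4)=9, D(5)=44, D(6)=265.
Total: 74613 x 265.

Final answer: C(22,16) D(6) = 19772445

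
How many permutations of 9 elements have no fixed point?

Use the recurrence D(n) = (n-1)(D(n-1) + D(n-2)) with D(0)=1, D(1)=0.
D(2) = 1 x (0 + 1) = 1
D(3) = 2 x (1 + 0) = 2
D(4) = 3 x (2 + 1) = 9
D(5) = 4 x (9 + 2) = 44
D(6) = 5 x (44 + 9) = 265
D(7) = 6 x (265 + 44) = 1854
D(8) = 7 x (1854 + 265) = 14833
D(9) = 8 x (D(8) + D(7)) = 8 x (14833 + 1854)

Final answer: D(9) = 133496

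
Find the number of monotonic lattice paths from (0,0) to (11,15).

Each path has 11 right steps and 15 up steps in some order (26 steps total).
Choose which 15 of the 26 steps are up: C(26,15).

Final answer: C(26,15) = 7726160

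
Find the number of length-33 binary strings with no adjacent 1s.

A valid string ends in 0 (append to any length-(n-1) valid string) or in 01 (append to any length-(n-2) valid string), so a(n) = a(n-1) + a(n-2) with a(1)=2, a(2)=3.
Building up term by term: a(1)=2, a(2)=3, a(3)=5, a(4)=8, a(5)=13, a(6)=21, a(7)=34, a(8)=55, a(9)=89, a(10)=144, a(11)=233, a(12)=377, a(13)=610, a(14)=987, a(15)=1597, a(16)=2584, a(17)=4181, a(18)=6765, a(19)=10946, a(20)=17711, a(21)=28657, a(22)=46368, a(23)=75025, a(24)=121393, a(25)=196418, a(26)=317811, a(27)=514229, a(28)=832040, a(29)=1346269, a(30)=2178309, a(31)=3524578, a(32)=5702887, a(33)=9227465.

Final answer: 9227465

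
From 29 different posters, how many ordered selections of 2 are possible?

P(29,2) = 29!/(29-2)! = 29!/27!.

Final answer: P(29,2) = 812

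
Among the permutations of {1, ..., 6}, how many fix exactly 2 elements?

Choose which 2 elements are fixed: C(6,2) = 15.
Derange the remaining 4 using D(j) = (j-1)(D(j-1) + D(j-2)), D(0)=1, D(1)=0: D(2)=1, D(3)=2, D(4)=9.
Total: 15 x 9.

Final answer: C(6,2) D(4) = 135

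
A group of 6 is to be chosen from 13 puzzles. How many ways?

C(13,6) = 13!/(6! x (13-6)!).

Final answer: C(13,6) = 1716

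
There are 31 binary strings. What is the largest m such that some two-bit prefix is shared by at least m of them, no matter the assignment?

There are 4 possible values for two-bit prefix. With 31 binary strings and 4 categories, by pigeonhole: ceiling(31/4).

Final answer: 8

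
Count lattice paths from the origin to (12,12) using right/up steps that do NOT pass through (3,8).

Total paths to (12,12): C(24,12) = 2704156.
Paths through (3,8): C(11,8) x C(13,4) = 117975.
Avoiding (3,8): 2704156 - 117975.

Final answer: 2586181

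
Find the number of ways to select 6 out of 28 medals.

C(28,6) = 28!/(6! x 22!).

Final answer: \binom{28}{6} = 376740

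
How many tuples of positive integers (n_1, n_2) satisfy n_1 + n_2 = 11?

Substitute n'_i = n_i - 1 (so n'_i >= 0). Then sum n'_i = 11 - 2 = 9.
Stars and bars: C(9+2-1, 2-1) = C(10,1).

Final answer: C(10,1) = 10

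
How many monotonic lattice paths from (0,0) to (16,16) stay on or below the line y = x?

Total monotonic paths to (16,16): C(32,16) = 601080390.
Reflecting each bad path at its first crossing gives a bijection with paths to (15,17): C(32,17) = 565722720.
Valid Dyck paths: 601080390 - 565722720.
(These counts are the Catalan numbers.)

Final answer: C_{16} = 35357670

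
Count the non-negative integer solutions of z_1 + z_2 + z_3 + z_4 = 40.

Stars and bars with 40 stars and 3 bars:
C(40+4-1, 4-1) = C(43,3).

Final answer: C(43,3) = 12341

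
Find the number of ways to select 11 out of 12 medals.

C(12,11) = 12!/(11! x 1!).

Final answer: \binom{12}{11} = 12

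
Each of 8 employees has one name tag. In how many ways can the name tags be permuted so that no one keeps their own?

D(n) = (n-1)(D(n-1) + D(n-2)), D(0)=1, D(1)=0.
D(2) = 1 x (0 + 1) = 1
D(3) = 2 x (1 + 0) = 2
D(4) = 3 x (2 + 1) = 9
D(5) = 4 x (9 + 2) = 44
D(6) = 5 x (44 + 9) = 265
D(7) = 6 x (265 + 44) = 1854
D(8) = 7 x (D(7) + D(6)) = 7 x (1854 + 265)

Final answer: D(8) = 14833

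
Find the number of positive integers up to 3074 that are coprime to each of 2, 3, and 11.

|div by 2|=1537, |div by 3|=1024, |div by 11|=279.
|div by 2&3|=512, |div by 2&11|=139, |div by 3&11|=93, |div by all|=46.
By inclusion-exclusion, divisible by at least one: 1537+1024+279-512-139-93+46 = 2142.
Not divisible by any: 3074 - 2142.

Final answer: 932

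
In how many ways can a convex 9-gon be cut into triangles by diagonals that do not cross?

The structures are counted by the Catalan number C_n. Here n = 9 - 2 = 7.
C_n = C(2n,n)/(n+1), so C_{7} = C(14,7)/8 = 3432/8.

Final answer: C_{7} = 429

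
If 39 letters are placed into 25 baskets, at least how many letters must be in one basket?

By the pigeonhole principle: ceiling(39/25).

Final answer: 2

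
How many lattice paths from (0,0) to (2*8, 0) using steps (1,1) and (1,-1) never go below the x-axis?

Total monotonic paths to (8,8): C(16,8) = 12870.
Reflecting each bad path at its first crossing gives a bijection with paths to (7,9): C(16,9) = 11440.
Valid Dyck paths: 12870 - 11440.
(This is the Catalan number C_{8}.)

Final answer: C_{8} = 1430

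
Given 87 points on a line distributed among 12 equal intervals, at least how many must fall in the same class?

By pigeonhole with 87 objects and 12 categories: ceiling(87/12).

Final answer: 8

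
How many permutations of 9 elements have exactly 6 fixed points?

Choose which 6 elements are fixed: C(9,6) = 84.
Derange the remaining 3 using D(j) = (j-1)(D(j-1) + D(j-2)), D(0)=1, D(1)=0: D(2)=1, D(3)=2.
Total: 84 x 2.

Final answer: C(9,6) D(3) = 168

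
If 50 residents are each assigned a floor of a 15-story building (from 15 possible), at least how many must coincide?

There are 15 possible values for floor of a 15-story building. With 50 residents and 15 categories, by pigeonhole: ceiling(50/15).

Final answer: 4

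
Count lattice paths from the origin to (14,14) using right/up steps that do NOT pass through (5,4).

Total paths to (14,14): C(28,14) = 40116600.
Paths through (5,4): C(9,4) x C(19,10) = 11639628.
Avoiding (5,4): 40116600 - 11639628.

Final answer: 28476972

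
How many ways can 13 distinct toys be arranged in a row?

The number of ways to arrange 13 distinct objects is 13!.

Final answer: 13! = 6227020800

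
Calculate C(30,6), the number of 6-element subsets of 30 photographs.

C(30,6) = 30!/(6! x 24!).

Final answer: \binom{30}{6} = 593775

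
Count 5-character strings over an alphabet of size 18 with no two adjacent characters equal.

Let g(n) count such strings. g(1) = 18, and each valid string of length n-1 extends in 17 ways (any symbol but the last), so g(n) = 17 g(n-1).
Total: g(5) = 18 x 17^4.

Final answer: 18 x 17^{4} = 1503378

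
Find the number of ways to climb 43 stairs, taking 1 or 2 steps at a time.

Let f(n) count the ways. The last step is size 1 or 2, so f(n) = f(n-1) + f(n-2) with f(1)=1, f(2)=2.
Building up term by term: f(1)=1, f(2)=2, f(3)=3, f(4)=5, f(5)=8, f(6)=13, f(7)=21, f(8)=34, f(9)=55, f(10)=89, f(11)=144, f(12)=233, f(13)=377, f(14)=610, f(15)=987, f(16)=1597, f(17)=2584, f(18)=4181, f(19)=6765, f(20)=10946, f(21)=17711, f(22)=28657, f(23)=46368, f(24)=75025, f(25)=121393, f(26)=196418, f(27)=317811, f(28)=514229, f(29)=832040, f(30)=1346269, f(31)=2178309, f(32)=3524578, f(33)=5702887, f(34)=9227465, f(35)=14930352, f(36)=24157817, f(37)=39088169, f(38)=63245986, f(39)=102334155, f(40)=165580141, f(41)=267914296, f(42)=433494437, f(43)=701408733.

Final answer: 701408733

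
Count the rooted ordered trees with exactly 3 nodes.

The structures are counted by the Catalan number C_n. Here n = 3 - 1 = 2.
C_n = (2n)!/(n!(n+1)!), so C_{2} = 4!/(2! x 3!) = C(4,2)/3 = 6/3.

Final answer: C_{2} = 2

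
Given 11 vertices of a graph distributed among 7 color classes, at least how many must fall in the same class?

By pigeonhole with 11 objects and 7 categories: ceiling(11/7).

Final answer: 2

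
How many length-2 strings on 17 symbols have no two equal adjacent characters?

First character: 17 choices. Each subsequent: 16 choices (must differ from the previous one).
Total: 17 x 16^1.

Final answer: 17 x 16^{1} = 272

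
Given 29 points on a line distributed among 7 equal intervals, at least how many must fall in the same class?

By pigeonhole with 29 objects and 7 categories: ceiling(29/7).

Final answer: 5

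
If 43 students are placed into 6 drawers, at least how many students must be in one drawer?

By the pigeonhole principle: ceiling(43/6).

Final answer: 8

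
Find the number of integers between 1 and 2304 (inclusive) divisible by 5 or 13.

Multiples of 5: 460. Multiples of 13: 177. Of both (lcm=65): 35.
By inclusion-exclusion: 460 + 177 - 35.

Final answer: 602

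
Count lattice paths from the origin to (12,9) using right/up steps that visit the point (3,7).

Paths (0,0)->(3,7): C(10,7) = 120.
Paths (3,7)->(12,9): C(11,2) = 55.
By multiplication principle: 120 x 55.

Final answer: 6600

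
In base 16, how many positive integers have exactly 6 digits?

Leading digit: 15 options (nonzero). Other 5 digit(s): 16 options each.
Total: 15 x 16^5.

Final answer: 15728640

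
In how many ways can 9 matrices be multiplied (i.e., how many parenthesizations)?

This is a standard Catalan-number count: the answer is C_n. Here n = 9 - 1 = 8.
C_n = C(2n,n) - C(2n,n+1), so C_{8} = C(16,8) - C(16,9) = 12870 - 11440.

Final answer: C_{8} = 1430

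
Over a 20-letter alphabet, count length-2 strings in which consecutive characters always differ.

First character: 20 choices. Each subsequent: 19 choices (must differ from the previous one).
Total: 20 x 19^1.

Final answer: 20 x 19^{1} = 380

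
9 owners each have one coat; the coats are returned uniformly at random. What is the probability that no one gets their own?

Use the recurrence D(n) = (n-1)(D(n-1) + D(n-2)) with D(0)=1, D(1)=0.
Building up: D(2)=1, D(3)=2, D(4)=9, D(5)=44, D(6)=265, D(7)=1854, D(8)=14833, D(9)=133496.
Total arrangements: 9! = 362880.
Probability = D(9)/9! = 16687/45360.

Final answer: D(9)/9! = 133496/362880 = 0.367879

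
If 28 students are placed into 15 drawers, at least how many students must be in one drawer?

By the pigeonhole principle: ceiling(28/15).

Final answer: 2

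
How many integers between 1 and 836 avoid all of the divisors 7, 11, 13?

|div by 7|=119, |div by 11|=76, |div by 13|=64.
|div by 7&11|=10, |div by 7&13|=9, |div by 11&13|=5, |div by all|=0.
By inclusion-exclusion, divisible by at least one: 119+76+64-10-9-5+0 = 235.
Not divisible by any: 836 - 235.

Final answer: 601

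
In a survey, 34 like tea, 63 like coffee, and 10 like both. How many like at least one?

|A union B| = |A| + |B| - |A intersect B| = 34 + 63 - 10.

Final answer: 87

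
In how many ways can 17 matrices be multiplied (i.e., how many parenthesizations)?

The structures are counted by the Catalan number C_n. Here n = 17 - 1 = 16.
C_n = C(2n,n)/(n+1), so C_{16} = C(32,16)/17 = 601080390/17.

Final answer: C_{16} = 35357670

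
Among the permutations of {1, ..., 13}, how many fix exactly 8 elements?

Choose which 8 elements are fixed: C(13,8) = 1287.
Derange the remaining 5 using D(j) = (j-1)(D(j-1) + D(j-2)), D(0)=1, D(1)=0: D(2)=1, D(3)=2, D(4)=9, D(5)=44.
Total: 1287 x 44.

Final answer: C(13,8) D(5) = 56628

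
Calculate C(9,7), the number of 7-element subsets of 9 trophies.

C(9,7) = 9!/(7! x (9-7)!).

Final answer: C(9,7) = 36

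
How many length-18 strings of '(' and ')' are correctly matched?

This is a standard Catalan-number count: the answer is C_n. Here n = 9 (pairs).
C_n = (2n)!/(n!(n+1)!), so C_{9} = 18!/(9! x 10!) = C(18,9)/10 = 48620/10.

Final answer: C_{9} = 4862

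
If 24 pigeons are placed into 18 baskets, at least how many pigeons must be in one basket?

By the pigeonhole principle: ceiling(24/18).

Final answer: 2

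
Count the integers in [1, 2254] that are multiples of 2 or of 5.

Multiples of 2: 1127. Multiples of 5: 450. Of both (lcm=10): 225.
By inclusion-exclusion: 1127 + 450 - 225.

Final answer: 1352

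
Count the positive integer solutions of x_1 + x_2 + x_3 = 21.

Substitute x'_i = x_i - 1 (so x'_i >= 0). Then sum x'_i = 21 - 3 = 18.
Stars and bars: C(18+3-1, 3-1) = C(20,2).

Final answer: C(20,2) = 190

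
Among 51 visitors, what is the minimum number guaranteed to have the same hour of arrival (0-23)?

There are 24 possible values for hour of arrival (0-23). With 51 visitors and 24 categories, by pigeonhole: ceiling(51/24).

Final answer: 3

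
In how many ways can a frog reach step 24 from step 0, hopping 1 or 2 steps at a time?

Let f(n) be the number of climbs. Removing the last move (1 or 2 steps) gives f(n) = f(n-1) + f(n-2); base cases f(1)=1, f(2)=2.
Building up term by term: f(1)=1, f(2)=2, f(3)=3, f(4)=5, f(5)=8, f(6)=13, f(7)=21, f(8)=34, f(9)=55, f(10)=89, f(11)=144, f(12)=233, f(13)=377, f(14)=610, f(15)=987, f(16)=1597, f(17)=2584, f(18)=4181, f(19)=6765, f(20)=10946, f(21)=17711, f(22)=28657, f(23)=46368, f(24)=75025.

Final answer: 75025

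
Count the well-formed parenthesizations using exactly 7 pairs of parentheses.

This is a standard Catalan-number count: the answer is C_n. Here n = 7 (pairs).
C_n = C(2n,n)/(n+1), so C_{7} = C(14,7)/8 = 3432/8.

Final answer: C_{7} = 429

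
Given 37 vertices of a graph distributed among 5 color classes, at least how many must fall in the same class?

By pigeonhole with 37 objects and 5 categories: ceiling(37/5).

Final answer: 8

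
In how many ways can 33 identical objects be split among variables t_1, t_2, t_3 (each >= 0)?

Stars and bars with 33 stars and 2 bars:
C(33+3-1, 3-1) = C(35,2).

Final answer: C(35,2) = 595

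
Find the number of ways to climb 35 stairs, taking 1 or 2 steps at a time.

Let f(n) count the ways. The last step is size 1 or 2, so f(n) = f(n-1) + f(n-2) with f(1)=1, f(2)=2.
Iterating the recurrence: f(1)=1, f(2)=2, f(3)=3, f(4)=5, f(5)=8, f(6)=13, f(7)=21, f(8)=34, f(9)=55, f(10)=89, f(11)=144, f(12)=233, f(13)=377, f(14)=610, f(15)=987, f(16)=1597, f(17)=2584, f(18)=4181, f(19)=6765, f(20)=10946, f(21)=17711, f(22)=28657, f(23)=46368, f(24)=75025, f(25)=121393, f(26)=196418, f(27)=317811, f(28)=514229, f(29)=832040, f(30)=1346269, f(31)=2178309, f(32)=3524578, f(33)=5702887, f(34)=9227465, f(35)=14930352.

Final answer: 14930352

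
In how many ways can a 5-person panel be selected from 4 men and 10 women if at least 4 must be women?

Sum over valid woman counts:
C(10,4)C(4,1) = 840
C(10,5)C(4,0) = 252
Total: 840 + 252.

Final answer: 1092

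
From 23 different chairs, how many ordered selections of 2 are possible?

P(23,2) = 23!/(23-2)! = 23!/21!.

Final answer: P(23,2) = 506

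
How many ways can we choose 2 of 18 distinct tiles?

C(18,2) = 18!/(2! x (18-2)!).

Final answer: C(18,2) = 153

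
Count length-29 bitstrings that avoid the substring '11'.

Classify by the final bit: ...0 gives a(n-1) strings, ...01 gives a(n-2) strings. Thus a(n) = a(n-1) + a(n-2) with a(1)=2, a(2)=3.
Iterating the recurrence: a(1)=2, a(2)=3, a(3)=5, a(4)=8, a(5)=13, a(6)=21, a(7)=34, a(8)=55, a(9)=89, a(10)=144, a(11)=233, a(12)=377, a(13)=610, a(14)=987, a(15)=1597, a(16)=2584, a(17)=4181, a(18)=6765, a(19)=10946, a(20)=17711, a(21)=28657, a(22)=46368, a(23)=75025, a(24)=121393, a(25)=196418, a(26)=317811, a(27)=514229, a(28)=832040, a(29)=1346269.

Final answer: 1346269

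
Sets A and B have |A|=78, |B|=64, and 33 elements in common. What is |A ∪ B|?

|A union B| = |A| + |B| - |A intersect B| = 78 + 64 - 33.

Final answer: 109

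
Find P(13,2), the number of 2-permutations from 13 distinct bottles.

P(13,2) = 13!/(13-2)! = 13!/11!.

Final answer: P(13,2) = 156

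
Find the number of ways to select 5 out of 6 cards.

C(6,5) = 6!/(5! x (6-5)!).

Final answer: C(6,5) = 6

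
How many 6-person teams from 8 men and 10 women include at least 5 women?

Sum over valid woman counts:
C(10,5)C(8,1) = 2016
C(10,6)C(8,0) = 210
Total: 2016 + 210.

Final answer: 2226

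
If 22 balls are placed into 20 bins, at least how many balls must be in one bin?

By the pigeonhole principle: ceiling(22/20).

Final answer: 2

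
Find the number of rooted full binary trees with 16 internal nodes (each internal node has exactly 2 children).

This is counted by the nth Catalan number C_n. Here n = 16.
C_n = C(2n,n)/(n+1), so C_{16} = C(32,16)/17 = 601080390/17.

Final answer: C_{16} = 35357670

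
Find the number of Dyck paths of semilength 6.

Total monotonic paths to (6,6): C(12,6) = 924.
Paths that cross above y=x (reflection bijection): C(12,7) = 792.
Valid Dyck paths: 924 - 792.
(This is the Catalan number C_{6}.)

Final answer: C_{6} = 132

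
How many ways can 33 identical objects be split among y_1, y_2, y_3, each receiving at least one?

Substitute y'_i = y_i - 1 (so y'_i >= 0). Then sum y'_i = 33 - 3 = 30.
Stars and bars: C(30+3-1, 3-1) = C(32,2).

Final answer: C(32,2) = 496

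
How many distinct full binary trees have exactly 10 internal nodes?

This is a standard Catalan-number count: the answer is C_n. Here n = 10.
Using C_0 = 1 and C_(k+1) = C_k x 2(2k+1)/(k+2), build up term by term: C_1=1, C_2=2, C_3=5, C_4=14, C_5=42, C_6=132, C_7=429, C_8=1430, C_9=4862, C_10=16796.

Final answer: C_{10} = 16796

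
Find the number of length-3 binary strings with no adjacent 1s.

Classify by the final bit: ...0 gives a(n-1) strings, ...01 gives a(n-2) strings. Thus a(n) = a(n-1) + a(n-2) with a(1)=2, a(2)=3.
Iterating the recurrence: a(1)=2, a(2)=3, a(3)=5.

Final answer: 5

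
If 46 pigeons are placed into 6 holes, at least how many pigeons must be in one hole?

By the pigeonhole principle: ceiling(46/6).

Final answer: 8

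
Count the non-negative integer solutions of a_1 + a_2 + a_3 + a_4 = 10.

Stars and bars with 10 stars and 3 bars:
C(10+4-1, 4-1) = C(13,3).

Final answer: C(13,3) = 286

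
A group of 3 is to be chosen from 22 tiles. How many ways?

C(22,3) = 22!/(3! x (22-3)!).

Final answer: C(22,3) = 1540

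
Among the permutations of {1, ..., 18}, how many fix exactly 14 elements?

Choose which 14 elements are fixed: C(18,14) = 3060.
Derange the remaining 4 using D(j) = (j-1)(D(j-1) + D(j-2)), D(0)=1, D(1)=0: D(2)=1, D(3)=2, D(4)=9.
Total: 3060 x 9.

Final answer: C(18,14) D(4) = 27540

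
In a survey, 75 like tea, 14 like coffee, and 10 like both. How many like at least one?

|A union B| = |A| + |B| - |A intersect B| = 75 + 14 - 10.

Final answer: 79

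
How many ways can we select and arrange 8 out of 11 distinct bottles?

P(11,8) = 11!/(11-8)! = 11!/3!.

Final answer: P(11,8) = 6652800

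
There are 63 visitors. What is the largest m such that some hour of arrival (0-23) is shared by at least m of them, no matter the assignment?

There are 24 possible values for hour of arrival (0-23). With 63 visitors and 24 categories, by pigeonhole: ceiling(63/24).

Final answer: 3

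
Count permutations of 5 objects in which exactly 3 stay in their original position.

Choose which 3 elements are fixed: C(5,3) = 10.
Derange the remaining 2 using D(j) = (j-1)(D(j-1) + D(j-2)), D(0)=1, D(1)=0: D(2)=1.
Total: 10 x 1.

Final answer: C(5,3) D(2) = 10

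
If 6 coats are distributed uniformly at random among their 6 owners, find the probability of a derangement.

Derangements satisfy D(n) = (n-1)(D(n-1) + D(n-2)), starting from D(0)=1, D(1)=0.
Building up: D(2)=1, D(3)=2, D(4)=9, D(5)=44, D(6)=265.
Total arrangements: 6! = 720.
Probability = D(6)/6! = 53/144.

Final answer: D(6)/6! = 265/720 = 0.368056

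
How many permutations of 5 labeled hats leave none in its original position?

Derangements satisfy D(n) = (n-1)(D(n-1) + D(n-2)), starting from D(0)=1, D(1)=0.
D(2) = 1 x (0 + 1) = 1
D(3) = 2 x (1 + 0) = 2
D(4) = 3 x (2 + 1) = 9
D(5) = 4 x (D(4) + D(3)) = 4 x (9 + 2)

Final answer: D(5) = 44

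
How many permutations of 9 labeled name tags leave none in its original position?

D(n) = (n-1)(D(n-1) + D(n-2)), D(0)=1, D(1)=0.
D(2) = 1 x (0 + 1) = 1
D(3) = 2 x (1 + 0) = 2
D(4) = 3 x (2 + 1) = 9
D(5) = 4 x (9 + 2) = 44
D(6) = 5 x (44 + 9) = 265
D(7) = 6 x (265 + 44) = 1854
D(8) = 7 x (1854 + 265) = 14833
D(9) = 8 x (D(8) + D(7)) = 8 x (14833 + 1854)

Final answer: D(9) = 133496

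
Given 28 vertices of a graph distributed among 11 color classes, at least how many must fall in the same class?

By pigeonhole with 28 objects and 11 categories: ceiling(28/11).

Final answer: 3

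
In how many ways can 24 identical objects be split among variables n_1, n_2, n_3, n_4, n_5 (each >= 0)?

Stars and bars with 24 stars and 4 bars:
C(24+5-1, 5-1) = C(28,4).

Final answer: C(28,4) = 20475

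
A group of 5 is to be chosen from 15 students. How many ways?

C(15,5) = 15!/(5! x (15-5)!).

Final answer: C(15,5) = 3003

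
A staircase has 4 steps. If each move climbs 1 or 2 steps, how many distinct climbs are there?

Condition on the final move: it is a 1-step (f(n-1) ways to get there) or a 2-step (f(n-2) ways), so f(n) = f(n-1) + f(n-2), with f(1)=1, f(2)=2.
Computing successive values: f(1)=1, f(2)=2, f(3)=3, f(4)=5.

Final answer: 5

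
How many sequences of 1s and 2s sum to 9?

Let f(n) count the ways. The last step is size 1 or 2, so f(n) = f(n-1) + f(n-2) with f(1)=1, f(2)=2.
Iterating the recurrence: f(1)=1, f(2)=2, f(3)=3, f(4)=5, f(5)=8, f(6)=13, f(7)=21, f(8)=34, f(9)=55.

Final answer: 55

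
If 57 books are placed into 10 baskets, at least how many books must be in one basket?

By the pigeonhole principle: ceiling(57/10).

Final answer: 6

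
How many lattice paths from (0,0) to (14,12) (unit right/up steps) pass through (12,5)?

Paths (0,0)->(12,5): C(17,5) = 6188.
Paths (12,5)->(14,12): C(9,7) = 36.
By multiplication principle: 6188 x 36.

Final answer: 222768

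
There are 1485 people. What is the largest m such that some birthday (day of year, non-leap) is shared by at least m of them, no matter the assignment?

There are 365 possible values for birthday (day of year, non-leap). With 1485 people and 365 categories, by pigeonhole: ceiling(1485/365).

Final answer: 5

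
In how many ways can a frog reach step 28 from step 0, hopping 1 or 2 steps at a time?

Let f(n) be the number of climbs. Removing the last move (1 or 2 steps) gives f(n) = f(n-1) + f(n-2); base cases f(1)=1, f(2)=2.
Building up term by term: f(1)=1, f(2)=2, f(3)=3, f(4)=5, f(5)=8, f(6)=13, f(7)=21, f(8)=34, f(9)=55, f(10)=89, f(11)=144, f(12)=233, f(13)=377, f(14)=610, f(15)=987, f(16)=1597, f(17)=2584, f(18)=4181, f(19)=6765, f(20)=10946, f(21)=17711, f(22)=28657, f(23)=46368, f(24)=75025, f(25)=121393, f(26)=196418, f(27)=317811, f(28)=514229.

Final answer: 514229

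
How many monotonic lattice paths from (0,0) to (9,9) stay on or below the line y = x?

Total monotonic paths to (9,9): C(18,9) = 48620.
Reflecting each bad path at its first crossing gives a bijection with paths to (8,10): C(18,10) = 43758.
Valid Dyck paths: 48620 - 43758.
(This is the Catalan number C_{9}.)

Final answer: C_{9} = 4862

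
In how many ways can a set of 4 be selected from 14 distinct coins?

C(14,4) = 14!/(4! x 10!).

Final answer: \binom{14}{4} = 1001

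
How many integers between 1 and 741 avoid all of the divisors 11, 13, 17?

|div by 11|=67, |div by 13|=57, |div by 17|=43.
|div by 11&13|=5, |div by 11&17|=3, |div by 13&17|=3, |div by all|=0.
By inclusion-exclusion, divisible by at least one: 67+57+43-5-3-3+0 = 156.
Not divisible by any: 741 - 156.

Final answer: 585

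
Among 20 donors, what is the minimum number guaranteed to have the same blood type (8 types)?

There are 8 possible values for blood type (8 types). With 20 donors and 8 categories, by pigeonhole: ceiling(20/8).

Final answer: 3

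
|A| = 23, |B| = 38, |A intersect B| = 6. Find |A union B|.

|A union B| = |A| + |B| - |A intersect B| = 23 + 38 - 6.

Final answer: 55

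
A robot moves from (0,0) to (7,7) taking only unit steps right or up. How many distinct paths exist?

Each path has 7 right steps and 7 up steps in some order (14 steps total).
Choose which 7 of the 14 steps are up: C(14,7).

Final answer: C(14,7) = 3432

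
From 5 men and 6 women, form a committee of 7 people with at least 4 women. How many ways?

Sum over valid woman counts:
C(6,4)C(5,3) = 150
C(6,5)C(5,2) = 60
C(6,6)C(5,1) = 5
Total: 150 + 60 + 5.

Final answer: 215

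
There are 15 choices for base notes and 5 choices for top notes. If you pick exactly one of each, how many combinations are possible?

By the multiplication principle: 15 x 5.

Final answer: 75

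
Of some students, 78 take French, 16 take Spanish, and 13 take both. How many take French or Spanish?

|A union B| = |A| + |B| - |A intersect B| = 78 + 16 - 13.

Final answer: 81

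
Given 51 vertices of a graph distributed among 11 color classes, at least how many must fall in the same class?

By pigeonhole with 51 objects and 11 categories: ceiling(51/11).

Final answer: 5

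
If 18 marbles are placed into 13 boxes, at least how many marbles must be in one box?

By the pigeonhole principle: ceiling(18/13).

Final answer: 2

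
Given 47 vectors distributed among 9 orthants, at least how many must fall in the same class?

By pigeonhole with 47 objects and 9 categories: ceiling(47/9).

Final answer: 6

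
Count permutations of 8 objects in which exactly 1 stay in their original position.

Choose which 1 elements are fixed: C(8,1) = 8.
Derange the remaining 7 using D(j) = (j-1)(D(j-1) + D(j-2)), D(0)=1, D(1)=0: D(2)=1, D(3)=2, D(4)=9, D(5)=44, D(6)=265, D(7)=1854.
Total: 8 x 1854.

Final answer: C(8,1) D(7) = 14832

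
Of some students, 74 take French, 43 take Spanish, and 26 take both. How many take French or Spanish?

|A union B| = |A| + |B| - |A intersect B| = 74 + 43 - 26.

Final answer: 91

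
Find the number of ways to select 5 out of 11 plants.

C(11,5) = 11!/(5! x (11-5)!).

Final answer: C(11,5) = 462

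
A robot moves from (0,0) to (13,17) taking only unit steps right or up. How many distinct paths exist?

Each path has 13 right steps and 17 up steps in some order (30 steps total).
Choose which 17 of the 30 steps are up: C(30,17).

Final answer: C(30,17) = 119759850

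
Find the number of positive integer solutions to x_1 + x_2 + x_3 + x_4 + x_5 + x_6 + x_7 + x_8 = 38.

Substitute x'_i = x_i - 1 (so x'_i >= 0). Then sum x'_i = 38 - 8 = 30.
Stars and bars: C(30+8-1, 8-1) = C(37,7).

Final answer: C(37,7) = 10295472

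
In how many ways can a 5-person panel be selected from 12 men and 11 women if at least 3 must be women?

Sum over valid woman counts:
C(11,3)C(12,2) = 10890
C(11,4)C(12,1) = 3960
C(11,5)C(12,0) = 462
Total: 10890 + 3960 + 462.

Final answer: 15312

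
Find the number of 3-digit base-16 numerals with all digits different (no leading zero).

First digit: 15 (nonzero). Second: 15 (not first). Third: 14, etc.
Total: 15 x 15 x 14.

Final answer: 3150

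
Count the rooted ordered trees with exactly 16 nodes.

The structures are counted by the Catalan number C_n. Here n = 16 - 1 = 15.
C_n = C(2n,n) - C(2n,n+1), so C_{15} = C(30,15) - C(30,16) = 155117520 - 145422675.

Final answer: C_{15} = 9694845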